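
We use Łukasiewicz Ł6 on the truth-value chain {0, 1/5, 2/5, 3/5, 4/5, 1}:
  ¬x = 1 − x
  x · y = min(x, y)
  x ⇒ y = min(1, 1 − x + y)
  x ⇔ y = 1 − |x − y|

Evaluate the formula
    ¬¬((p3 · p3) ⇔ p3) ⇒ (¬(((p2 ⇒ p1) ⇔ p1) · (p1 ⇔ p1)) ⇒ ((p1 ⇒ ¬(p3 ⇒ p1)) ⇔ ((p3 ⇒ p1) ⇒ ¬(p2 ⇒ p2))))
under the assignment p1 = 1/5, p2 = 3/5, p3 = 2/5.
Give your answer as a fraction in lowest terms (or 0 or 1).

p3 · p3 = 2/5 · 2/5 = 2/5
(p3 · p3) ⇔ p3 = 2/5 ⇔ 2/5 = 1
¬((p3 · p3) ⇔ p3) = ¬1 = 0
¬¬((p3 · p3) ⇔ p3) = ¬0 = 1
p2 ⇒ p1 = 3/5 ⇒ 1/5 = 3/5
(p2 ⇒ p1) ⇔ p1 = 3/5 ⇔ 1/5 = 3/5
p1 ⇔ p1 = 1/5 ⇔ 1/5 = 1
((p2 ⇒ p1) ⇔ p1) · (p1 ⇔ p1) = 3/5 · 1 = 3/5
¬(((p2 ⇒ p1) ⇔ p1) · (p1 ⇔ p1)) = ¬3/5 = 2/5
p3 ⇒ p1 = 2/5 ⇒ 1/5 = 4/5
¬(p3 ⇒ p1) = ¬4/5 = 1/5
p1 ⇒ ¬(p3 ⇒ p1) = 1/5 ⇒ 1/5 = 1
p3 ⇒ p1 = 2/5 ⇒ 1/5 = 4/5
p2 ⇒ p2 = 3/5 ⇒ 3/5 = 1
¬(p2 ⇒ p2) = ¬1 = 0
(p3 ⇒ p1) ⇒ ¬(p2 ⇒ p2) = 4/5 ⇒ 0 = 1/5
(p1 ⇒ ¬(p3 ⇒ p1)) ⇔ ((p3 ⇒ p1) ⇒ ¬(p2 ⇒ p2)) = 1 ⇔ 1/5 = 1/5
¬(((p2 ⇒ p1) ⇔ p1) · (p1 ⇔ p1)) ⇒ ((p1 ⇒ ¬(p3 ⇒ p1)) ⇔ ((p3 ⇒ p1) ⇒ ¬(p2 ⇒ p2))) = 2/5 ⇒ 1/5 = 4/5
¬¬((p3 · p3) ⇔ p3) ⇒ (¬(((p2 ⇒ p1) ⇔ p1) · (p1 ⇔ p1)) ⇒ ((p1 ⇒ ¬(p3 ⇒ p1)) ⇔ ((p3 ⇒ p1) ⇒ ¬(p2 ⇒ p2)))) = 1 ⇒ 4/5 = 4/5

4/5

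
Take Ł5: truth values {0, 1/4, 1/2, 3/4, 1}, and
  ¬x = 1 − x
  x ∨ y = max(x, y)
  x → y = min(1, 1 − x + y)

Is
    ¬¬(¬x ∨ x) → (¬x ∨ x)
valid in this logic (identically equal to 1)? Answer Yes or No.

Yes

x = 0 ↦ 1
x = 1/4 ↦ 1
x = 1/2 ↦ 1
x = 3/4 ↦ 1
x = 1 ↦ 1
Every assignment gives a value ≥ 1.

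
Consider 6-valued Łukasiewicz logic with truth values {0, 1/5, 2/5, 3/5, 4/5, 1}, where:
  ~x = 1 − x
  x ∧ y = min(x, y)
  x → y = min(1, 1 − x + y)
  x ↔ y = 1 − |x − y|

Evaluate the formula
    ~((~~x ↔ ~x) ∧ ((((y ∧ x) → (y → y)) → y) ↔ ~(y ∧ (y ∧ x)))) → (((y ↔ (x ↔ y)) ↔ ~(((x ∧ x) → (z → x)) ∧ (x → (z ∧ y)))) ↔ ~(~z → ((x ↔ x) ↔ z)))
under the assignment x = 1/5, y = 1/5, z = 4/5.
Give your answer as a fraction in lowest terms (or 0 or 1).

3/5

~x = ~1/5 = 4/5
~~x = ~4/5 = 1/5
~x = ~1/5 = 4/5
~~x ↔ ~x = 1/5 ↔ 4/5 = 2/5
y ∧ x = 1/5 ∧ 1/5 = 1/5
y → y = 1/5 → 1/5 = 1
(y ∧ x) → (y → y) = 1/5 → 1 = 1
((y ∧ x) → (y → y)) → y = 1 → 1/5 = 1/5
y ∧ x = 1/5 ∧ 1/5 = 1/5
y ∧ (y ∧ x) = 1/5 ∧ 1/5 = 1/5
~(y ∧ (y ∧ x)) = ~1/5 = 4/5
(((y ∧ x) → (y → y)) → y) ↔ ~(y ∧ (y ∧ x)) = 1/5 ↔ 4/5 = 2/5
(~~x ↔ ~x) ∧ ((((y ∧ x) → (y → y)) → y) ↔ ~(y ∧ (y ∧ x))) = 2/5 ∧ 2/5 = 2/5
~((~~x ↔ ~x) ∧ ((((y ∧ x) → (y → y)) → y) ↔ ~(y ∧ (y ∧ x)))) = ~2/5 = 3/5
x ↔ y = 1/5 ↔ 1/5 = 1
y ↔ (x ↔ y) = 1/5 ↔ 1 = 1/5
x ∧ x = 1/5 ∧ 1/5 = 1/5
z → x = 4/5 → 1/5 = 2/5
(x ∧ x) → (z → x) = 1/5 → 2/5 = 1
z ∧ y = 4/5 ∧ 1/5 = 1/5
x → (z ∧ y) = 1/5 → 1/5 = 1
((x ∧ x) → (z → x)) ∧ (x → (z ∧ y)) = 1 ∧ 1 = 1
~(((x ∧ x) → (z → x)) ∧ (x → (z ∧ y))) = ~1 = 0
(y ↔ (x ↔ y)) ↔ ~(((x ∧ x) → (z → x)) ∧ (x → (z ∧ y))) = 1/5 ↔ 0 = 4/5
~z = ~4/5 = 1/5
x ↔ x = 1/5 ↔ 1/5 = 1
(x ↔ x) ↔ z = 1 ↔ 4/5 = 4/5
~z → ((x ↔ x) ↔ z) = 1/5 → 4/5 = 1
~(~z → ((x ↔ x) ↔ z)) = ~1 = 0
((y ↔ (x ↔ y)) ↔ ~(((x ∧ x) → (z → x)) ∧ (x → (z ∧ y)))) ↔ ~(~z → ((x ↔ x) ↔ z)) = 4/5 ↔ 0 = 1/5
~((~~x ↔ ~x) ∧ ((((y ∧ x) → (y → y)) → y) ↔ ~(y ∧ (y ∧ x)))) → (((y ↔ (x ↔ y)) ↔ ~(((x ∧ x) → (z → x)) ∧ (x → (z ∧ y)))) ↔ ~(~z → ((x ↔ x) ↔ z))) = 3/5 → 1/5 = 3/5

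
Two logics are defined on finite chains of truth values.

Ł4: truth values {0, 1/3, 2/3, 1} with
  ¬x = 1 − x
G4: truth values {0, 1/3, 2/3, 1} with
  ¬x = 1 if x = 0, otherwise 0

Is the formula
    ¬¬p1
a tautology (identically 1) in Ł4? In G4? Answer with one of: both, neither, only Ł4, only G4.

In Ł4: at p1 = 0 the value is 0 — not a tautology.
In G4: at p1 = 0 the value is 0 — not a tautology.

neither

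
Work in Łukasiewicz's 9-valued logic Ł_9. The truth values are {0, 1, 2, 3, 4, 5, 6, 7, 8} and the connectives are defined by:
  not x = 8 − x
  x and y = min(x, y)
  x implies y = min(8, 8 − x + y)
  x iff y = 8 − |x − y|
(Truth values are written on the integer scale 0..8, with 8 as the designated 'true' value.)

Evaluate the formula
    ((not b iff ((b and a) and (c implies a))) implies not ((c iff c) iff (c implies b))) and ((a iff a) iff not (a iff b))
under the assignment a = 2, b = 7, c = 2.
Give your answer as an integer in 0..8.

1

not b = not 7 = 1
b and a = 7 and 2 = 2
c implies a = 2 implies 2 = 8
(b and a) and (c implies a) = 2 and 8 = 2
not b iff ((b and a) and (c implies a)) = 1 iff 2 = 7
c iff c = 2 iff 2 = 8
c implies b = 2 implies 7 = 8
(c iff c) iff (c implies b) = 8 iff 8 = 8
not ((c iff c) iff (c implies b)) = not 8 = 0
(not b iff ((b and a) and (c implies a))) implies not ((c iff c) iff (c implies b)) = 7 implies 0 = 1
a iff a = 2 iff 2 = 8
a iff b = 2 iff 7 = 3
not (a iff b) = not 3 = 5
(a iff a) iff not (a iff b) = 8 iff 5 = 5
((not b iff ((b and a) and (c implies a))) implies not ((c iff c) iff (c implies b))) and ((a iff a) iff not (a iff b)) = 1 and 5 = 1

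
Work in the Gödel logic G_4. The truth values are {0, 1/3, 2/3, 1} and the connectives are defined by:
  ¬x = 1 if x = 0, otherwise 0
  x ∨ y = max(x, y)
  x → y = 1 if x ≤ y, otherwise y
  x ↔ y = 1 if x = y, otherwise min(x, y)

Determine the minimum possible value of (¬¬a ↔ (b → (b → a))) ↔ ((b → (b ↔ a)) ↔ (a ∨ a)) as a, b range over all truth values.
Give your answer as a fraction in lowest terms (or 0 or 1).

1/3

Take a = 1/3, b = 0:
¬a = ¬1/3 = 0
¬¬a = ¬0 = 1
b → a = 0 → 1/3 = 1
b → (b → a) = 0 → 1 = 1
¬¬a ↔ (b → (b → a)) = 1 ↔ 1 = 1
b ↔ a = 0 ↔ 1/3 = 0
b → (b ↔ a) = 0 → 0 = 1
a ∨ a = 1/3 ∨ 1/3 = 1/3
(b → (b ↔ a)) ↔ (a ∨ a) = 1 ↔ 1/3 = 1/3
(¬¬a ↔ (b → (b → a))) ↔ ((b → (b ↔ a)) ↔ (a ∨ a)) = 1 ↔ 1/3 = 1/3
No assignment yields a value below 1/3, so this is the minimum.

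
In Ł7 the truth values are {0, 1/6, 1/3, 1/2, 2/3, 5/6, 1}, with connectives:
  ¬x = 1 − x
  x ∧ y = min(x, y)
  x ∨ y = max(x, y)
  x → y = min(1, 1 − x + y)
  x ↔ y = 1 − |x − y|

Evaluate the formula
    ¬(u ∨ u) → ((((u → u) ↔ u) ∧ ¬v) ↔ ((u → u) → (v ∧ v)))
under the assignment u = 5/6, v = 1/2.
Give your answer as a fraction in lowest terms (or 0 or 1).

u ∨ u = 5/6 ∨ 5/6 = 5/6
¬(u ∨ u) = ¬5/6 = 1/6
u → u = 5/6 → 5/6 = 1
(u → u) ↔ u = 1 ↔ 5/6 = 5/6
¬v = ¬1/2 = 1/2
((u → u) ↔ u) ∧ ¬v = 5/6 ∧ 1/2 = 1/2
u → u = 5/6 → 5/6 = 1
v ∧ v = 1/2 ∧ 1/2 = 1/2
(u → u) → (v ∧ v) = 1 → 1/2 = 1/2
(((u → u) ↔ u) ∧ ¬v) ↔ ((u → u) → (v ∧ v)) = 1/2 ↔ 1/2 = 1
¬(u ∨ u) → ((((u → u) ↔ u) ∧ ¬v) ↔ ((u → u) → (v ∧ v))) = 1/6 → 1 = 1

1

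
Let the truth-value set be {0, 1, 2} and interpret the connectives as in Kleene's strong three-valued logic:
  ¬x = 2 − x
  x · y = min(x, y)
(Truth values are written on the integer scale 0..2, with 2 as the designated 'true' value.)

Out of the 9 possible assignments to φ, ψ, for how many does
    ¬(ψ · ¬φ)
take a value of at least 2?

5

φ = 0, ψ = 0 ↦ 2  ≥
φ = 0, ψ = 1 ↦ 1  <
φ = 0, ψ = 2 ↦ 0  <
φ = 1, ψ = 0 ↦ 2  ≥
φ = 1, ψ = 1 ↦ 1  <
φ = 1, ψ = 2 ↦ 1  <
φ = 2, ψ = 0 ↦ 2  ≥
φ = 2, ψ = 1 ↦ 2  ≥
φ = 2, ψ = 2 ↦ 2  ≥
So 5 of the 9 assignments meet the threshold.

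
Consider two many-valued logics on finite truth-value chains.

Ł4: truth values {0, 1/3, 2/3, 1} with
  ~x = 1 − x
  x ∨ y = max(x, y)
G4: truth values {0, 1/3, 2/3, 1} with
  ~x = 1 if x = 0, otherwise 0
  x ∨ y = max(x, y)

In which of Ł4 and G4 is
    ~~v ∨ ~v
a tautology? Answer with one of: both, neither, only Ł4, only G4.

only G4

In Ł4: at v = 1/3 the value is 2/3 — not a tautology.
In G4: every assignment gives 1 — tautology.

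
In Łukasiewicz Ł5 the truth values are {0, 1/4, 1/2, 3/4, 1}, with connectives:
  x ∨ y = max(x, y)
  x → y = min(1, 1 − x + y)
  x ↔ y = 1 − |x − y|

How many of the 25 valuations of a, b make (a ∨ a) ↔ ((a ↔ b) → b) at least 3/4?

value 1: 15 assignments (counts)
value 3/4: 1 assignment (counts)
value 1/2: 4 assignments
value 1/4: 2 assignments
value 0: 3 assignments
So 16 of the 25 assignments meet the threshold.

16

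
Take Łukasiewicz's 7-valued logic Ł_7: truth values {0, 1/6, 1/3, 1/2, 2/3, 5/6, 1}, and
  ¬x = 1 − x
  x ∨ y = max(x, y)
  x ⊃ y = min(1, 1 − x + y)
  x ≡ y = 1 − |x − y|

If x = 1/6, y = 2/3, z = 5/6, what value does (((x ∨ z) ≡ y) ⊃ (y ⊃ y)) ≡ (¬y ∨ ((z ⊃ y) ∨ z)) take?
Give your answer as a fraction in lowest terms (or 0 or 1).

5/6

x ∨ z = 1/6 ∨ 5/6 = 5/6
(x ∨ z) ≡ y = 5/6 ≡ 2/3 = 5/6
y ⊃ y = 2/3 ⊃ 2/3 = 1
((x ∨ z) ≡ y) ⊃ (y ⊃ y) = 5/6 ⊃ 1 = 1
¬y = ¬2/3 = 1/3
z ⊃ y = 5/6 ⊃ 2/3 = 5/6
(z ⊃ y) ∨ z = 5/6 ∨ 5/6 = 5/6
¬y ∨ ((z ⊃ y) ∨ z) = 1/3 ∨ 5/6 = 5/6
(((x ∨ z) ≡ y) ⊃ (y ⊃ y)) ≡ (¬y ∨ ((z ⊃ y) ∨ z)) = 1 ≡ 5/6 = 5/6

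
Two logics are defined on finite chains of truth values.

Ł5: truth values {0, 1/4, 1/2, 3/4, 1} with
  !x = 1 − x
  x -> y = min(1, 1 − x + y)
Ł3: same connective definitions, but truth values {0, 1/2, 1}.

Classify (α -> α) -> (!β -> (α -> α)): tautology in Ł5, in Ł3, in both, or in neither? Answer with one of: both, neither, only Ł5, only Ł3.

In Ł5: every assignment gives 1 — tautology.
In Ł3: every assignment gives 1 — tautology.

both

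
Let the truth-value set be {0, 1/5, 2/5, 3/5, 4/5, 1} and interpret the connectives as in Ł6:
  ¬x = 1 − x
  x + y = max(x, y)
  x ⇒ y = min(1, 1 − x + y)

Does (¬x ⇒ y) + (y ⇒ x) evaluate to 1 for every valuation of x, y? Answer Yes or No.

Counterexample: take x = 0, y = 1/5.
¬x = ¬0 = 1
¬x ⇒ y = 1 ⇒ 1/5 = 1/5
y ⇒ x = 1/5 ⇒ 0 = 4/5
(¬x ⇒ y) + (y ⇒ x) = 1/5 + 4/5 = 4/5
This gives 4/5 ≠ 1.

No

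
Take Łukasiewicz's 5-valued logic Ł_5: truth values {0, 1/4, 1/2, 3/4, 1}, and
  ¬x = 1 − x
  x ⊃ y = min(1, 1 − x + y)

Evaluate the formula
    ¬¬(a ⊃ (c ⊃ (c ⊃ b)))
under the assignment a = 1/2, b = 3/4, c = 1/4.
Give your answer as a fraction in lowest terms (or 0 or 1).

c ⊃ b = 1/4 ⊃ 3/4 = 1
c ⊃ (c ⊃ b) = 1/4 ⊃ 1 = 1
a ⊃ (c ⊃ (c ⊃ b)) = 1/2 ⊃ 1 = 1
¬(a ⊃ (c ⊃ (c ⊃ b))) = ¬1 = 0
¬¬(a ⊃ (c ⊃ (c ⊃ b))) = ¬0 = 1

1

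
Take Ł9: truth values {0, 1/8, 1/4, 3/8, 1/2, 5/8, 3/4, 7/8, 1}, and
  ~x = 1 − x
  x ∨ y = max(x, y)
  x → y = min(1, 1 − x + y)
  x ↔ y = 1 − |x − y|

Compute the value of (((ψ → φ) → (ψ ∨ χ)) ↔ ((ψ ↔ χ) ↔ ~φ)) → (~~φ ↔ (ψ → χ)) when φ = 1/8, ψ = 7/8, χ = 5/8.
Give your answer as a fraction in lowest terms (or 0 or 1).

1/2

ψ → φ = 7/8 → 1/8 = 1/4
ψ ∨ χ = 7/8 ∨ 5/8 = 7/8
(ψ → φ) → (ψ ∨ χ) = 1/4 → 7/8 = 1
ψ ↔ χ = 7/8 ↔ 5/8 = 3/4
~φ = ~1/8 = 7/8
(ψ ↔ χ) ↔ ~φ = 3/4 ↔ 7/8 = 7/8
((ψ → φ) → (ψ ∨ χ)) ↔ ((ψ ↔ χ) ↔ ~φ) = 1 ↔ 7/8 = 7/8
~φ = ~1/8 = 7/8
~~φ = ~7/8 = 1/8
ψ → χ = 7/8 → 5/8 = 3/4
~~φ ↔ (ψ → χ) = 1/8 ↔ 3/4 = 3/8
(((ψ → φ) → (ψ ∨ χ)) ↔ ((ψ ↔ χ) ↔ ~φ)) → (~~φ ↔ (ψ → χ)) = 7/8 → 3/8 = 1/2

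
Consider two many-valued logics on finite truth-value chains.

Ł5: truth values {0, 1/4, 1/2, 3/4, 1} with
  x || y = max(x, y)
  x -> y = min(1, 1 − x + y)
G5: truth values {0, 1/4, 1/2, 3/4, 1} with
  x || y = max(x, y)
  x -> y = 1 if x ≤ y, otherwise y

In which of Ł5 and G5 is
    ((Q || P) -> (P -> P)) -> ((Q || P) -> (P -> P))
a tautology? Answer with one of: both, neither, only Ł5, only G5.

In Ł5: every assignment gives 1 — tautology.
In G5: every assignment gives 1 — tautology.

both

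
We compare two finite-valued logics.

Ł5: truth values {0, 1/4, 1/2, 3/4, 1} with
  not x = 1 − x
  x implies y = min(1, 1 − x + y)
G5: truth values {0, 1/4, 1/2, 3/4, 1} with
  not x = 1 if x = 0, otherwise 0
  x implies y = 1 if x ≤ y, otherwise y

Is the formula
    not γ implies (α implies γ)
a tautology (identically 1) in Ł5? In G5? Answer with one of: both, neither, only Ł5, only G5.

neither

In Ł5: at α = 1/4, γ = 0 the value is 3/4 — not a tautology.
In G5: at α = 1/4, γ = 0 the value is 0 — not a tautology.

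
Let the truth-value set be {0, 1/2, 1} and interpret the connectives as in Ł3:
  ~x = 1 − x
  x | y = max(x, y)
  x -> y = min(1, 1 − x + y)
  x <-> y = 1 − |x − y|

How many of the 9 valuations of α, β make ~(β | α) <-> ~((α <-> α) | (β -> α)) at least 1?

α = 0, β = 0 ↦ 0  <
α = 0, β = 1/2 ↦ 1/2  <
α = 0, β = 1 ↦ 1  ≥
α = 1/2, β = 0 ↦ 1/2  <
α = 1/2, β = 1/2 ↦ 1/2  <
α = 1/2, β = 1 ↦ 1  ≥
α = 1, β = 0 ↦ 1  ≥
α = 1, β = 1/2 ↦ 1  ≥
α = 1, β = 1 ↦ 1  ≥
So 5 of the 9 assignments meet the threshold.

5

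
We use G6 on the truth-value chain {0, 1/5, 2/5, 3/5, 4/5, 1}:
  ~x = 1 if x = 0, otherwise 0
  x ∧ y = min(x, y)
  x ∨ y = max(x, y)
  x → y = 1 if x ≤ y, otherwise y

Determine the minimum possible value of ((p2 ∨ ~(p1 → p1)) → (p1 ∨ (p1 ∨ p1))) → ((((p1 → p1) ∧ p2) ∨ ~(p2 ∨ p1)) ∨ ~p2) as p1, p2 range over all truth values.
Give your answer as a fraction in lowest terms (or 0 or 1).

1/5

Take p1 = 1/5, p2 = 1/5:
p1 → p1 = 1/5 → 1/5 = 1
~(p1 → p1) = ~1 = 0
p2 ∨ ~(p1 → p1) = 1/5 ∨ 0 = 1/5
p1 ∨ p1 = 1/5 ∨ 1/5 = 1/5
p1 ∨ (p1 ∨ p1) = 1/5 ∨ 1/5 = 1/5
(p2 ∨ ~(p1 → p1)) → (p1 ∨ (p1 ∨ p1)) = 1/5 → 1/5 = 1
p1 → p1 = 1/5 → 1/5 = 1
(p1 → p1) ∧ p2 = 1 ∧ 1/5 = 1/5
p2 ∨ p1 = 1/5 ∨ 1/5 = 1/5
~(p2 ∨ p1) = ~1/5 = 0
((p1 → p1) ∧ p2) ∨ ~(p2 ∨ p1) = 1/5 ∨ 0 = 1/5
~p2 = ~1/5 = 0
(((p1 → p1) ∧ p2) ∨ ~(p2 ∨ p1)) ∨ ~p2 = 1/5 ∨ 0 = 1/5
((p2 ∨ ~(p1 → p1)) → (p1 ∨ (p1 ∨ p1))) → ((((p1 → p1) ∧ p2) ∨ ~(p2 ∨ p1)) ∨ ~p2) = 1 → 1/5 = 1/5
No assignment yields a value below 1/5, so this is the minimum.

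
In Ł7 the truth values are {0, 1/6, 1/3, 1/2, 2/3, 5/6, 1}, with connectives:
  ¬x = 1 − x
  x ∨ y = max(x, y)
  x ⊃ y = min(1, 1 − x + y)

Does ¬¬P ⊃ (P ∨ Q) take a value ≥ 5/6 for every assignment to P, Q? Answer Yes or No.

Yes

At P = 2/3, Q = 2/3, for instance:
¬P = ¬2/3 = 1/3
¬¬P = ¬1/3 = 2/3
P ∨ Q = 2/3 ∨ 2/3 = 2/3
¬¬P ⊃ (P ∨ Q) = 2/3 ⊃ 2/3 = 1
and checking the remaining 48 assignments likewise gives ≥ 5/6 in every case.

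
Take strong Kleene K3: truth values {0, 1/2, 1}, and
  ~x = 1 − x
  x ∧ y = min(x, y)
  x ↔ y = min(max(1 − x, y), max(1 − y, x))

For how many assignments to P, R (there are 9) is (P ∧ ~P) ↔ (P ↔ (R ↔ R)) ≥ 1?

2

P = 0, R = 0 ↦ 1  ≥
P = 0, R = 1/2 ↦ 1/2  <
P = 0, R = 1 ↦ 1  ≥
P = 1/2, R = 0 ↦ 1/2  <
P = 1/2, R = 1/2 ↦ 1/2  <
P = 1/2, R = 1 ↦ 1/2  <
P = 1, R = 0 ↦ 0  <
P = 1, R = 1/2 ↦ 1/2  <
P = 1, R = 1 ↦ 0  <
So 2 of the 9 assignments meet the threshold.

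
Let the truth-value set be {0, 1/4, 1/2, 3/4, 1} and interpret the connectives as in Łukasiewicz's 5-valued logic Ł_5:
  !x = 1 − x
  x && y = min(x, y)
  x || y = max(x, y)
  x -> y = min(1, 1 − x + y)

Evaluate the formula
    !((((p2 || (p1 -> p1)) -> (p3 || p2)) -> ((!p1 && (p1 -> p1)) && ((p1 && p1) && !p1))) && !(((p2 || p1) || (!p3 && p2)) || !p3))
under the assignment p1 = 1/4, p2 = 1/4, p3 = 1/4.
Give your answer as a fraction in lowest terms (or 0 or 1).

p1 -> p1 = 1/4 -> 1/4 = 1
p2 || (p1 -> p1) = 1/4 || 1 = 1
p3 || p2 = 1/4 || 1/4 = 1/4
(p2 || (p1 -> p1)) -> (p3 || p2) = 1 -> 1/4 = 1/4
!p1 = !1/4 = 3/4
p1 -> p1 = 1/4 -> 1/4 = 1
!p1 && (p1 -> p1) = 3/4 && 1 = 3/4
p1 && p1 = 1/4 && 1/4 = 1/4
!p1 = !1/4 = 3/4
(p1 && p1) && !p1 = 1/4 && 3/4 = 1/4
(!p1 && (p1 -> p1)) && ((p1 && p1) && !p1) = 3/4 && 1/4 = 1/4
((p2 || (p1 -> p1)) -> (p3 || p2)) -> ((!p1 && (p1 -> p1)) && ((p1 && p1) && !p1)) = 1/4 -> 1/4 = 1
p2 || p1 = 1/4 || 1/4 = 1/4
!p3 = !1/4 = 3/4
!p3 && p2 = 3/4 && 1/4 = 1/4
(p2 || p1) || (!p3 && p2) = 1/4 || 1/4 = 1/4
!p3 = !1/4 = 3/4
((p2 || p1) || (!p3 && p2)) || !p3 = 1/4 || 3/4 = 3/4
!(((p2 || p1) || (!p3 && p2)) || !p3) = !3/4 = 1/4
(((p2 || (p1 -> p1)) -> (p3 || p2)) -> ((!p1 && (p1 -> p1)) && ((p1 && p1) && !p1))) && !(((p2 || p1) || (!p3 && p2)) || !p3) = 1 && 1/4 = 1/4
!((((p2 || (p1 -> p1)) -> (p3 || p2)) -> ((!p1 && (p1 -> p1)) && ((p1 && p1) && !p1))) && !(((p2 || p1) || (!p3 && p2)) || !p3)) = !1/4 = 3/4

3/4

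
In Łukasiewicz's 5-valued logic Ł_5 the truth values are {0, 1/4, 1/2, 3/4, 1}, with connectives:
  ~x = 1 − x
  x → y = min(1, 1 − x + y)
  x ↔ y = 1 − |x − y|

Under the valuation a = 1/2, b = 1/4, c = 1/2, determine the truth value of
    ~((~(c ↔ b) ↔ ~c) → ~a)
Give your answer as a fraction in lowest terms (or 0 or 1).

1/4

c ↔ b = 1/2 ↔ 1/4 = 3/4
~(c ↔ b) = ~3/4 = 1/4
~c = ~1/2 = 1/2
~(c ↔ b) ↔ ~c = 1/4 ↔ 1/2 = 3/4
~a = ~1/2 = 1/2
(~(c ↔ b) ↔ ~c) → ~a = 3/4 → 1/2 = 3/4
~((~(c ↔ b) ↔ ~c) → ~a) = ~3/4 = 1/4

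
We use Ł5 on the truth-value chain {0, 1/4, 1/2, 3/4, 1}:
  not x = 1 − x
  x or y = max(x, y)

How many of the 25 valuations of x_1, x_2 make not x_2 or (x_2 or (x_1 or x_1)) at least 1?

13

value 1: 13 assignments (counts)
value 3/4: 9 assignments
value 1/2: 3 assignments
So 13 of the 25 assignments meet the threshold.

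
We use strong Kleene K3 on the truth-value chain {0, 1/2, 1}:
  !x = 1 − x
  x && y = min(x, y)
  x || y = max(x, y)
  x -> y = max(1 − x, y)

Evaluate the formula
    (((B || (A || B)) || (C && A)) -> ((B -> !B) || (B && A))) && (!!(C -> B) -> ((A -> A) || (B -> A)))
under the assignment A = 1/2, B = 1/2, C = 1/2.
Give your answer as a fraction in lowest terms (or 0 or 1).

1/2

A || B = 1/2 || 1/2 = 1/2
B || (A || B) = 1/2 || 1/2 = 1/2
C && A = 1/2 && 1/2 = 1/2
(B || (A || B)) || (C && A) = 1/2 || 1/2 = 1/2
!B = !1/2 = 1/2
B -> !B = 1/2 -> 1/2 = 1/2
B && A = 1/2 && 1/2 = 1/2
(B -> !B) || (B && A) = 1/2 || 1/2 = 1/2
((B || (A || B)) || (C && A)) -> ((B -> !B) || (B && A)) = 1/2 -> 1/2 = 1/2
C -> B = 1/2 -> 1/2 = 1/2
!(C -> B) = !1/2 = 1/2
!!(C -> B) = !1/2 = 1/2
A -> A = 1/2 -> 1/2 = 1/2
B -> A = 1/2 -> 1/2 = 1/2
(A -> A) || (B -> A) = 1/2 || 1/2 = 1/2
!!(C -> B) -> ((A -> A) || (B -> A)) = 1/2 -> 1/2 = 1/2
(((B || (A || B)) || (C && A)) -> ((B -> !B) || (B && A))) && (!!(C -> B) -> ((A -> A) || (B -> A))) = 1/2 && 1/2 = 1/2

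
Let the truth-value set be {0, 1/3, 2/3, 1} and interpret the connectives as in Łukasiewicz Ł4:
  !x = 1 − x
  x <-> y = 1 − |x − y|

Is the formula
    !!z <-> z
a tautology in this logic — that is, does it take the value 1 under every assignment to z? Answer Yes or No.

z = 0 ↦ 1
z = 1/3 ↦ 1
z = 2/3 ↦ 1
z = 1 ↦ 1
Every assignment gives a value ≥ 1.

Yes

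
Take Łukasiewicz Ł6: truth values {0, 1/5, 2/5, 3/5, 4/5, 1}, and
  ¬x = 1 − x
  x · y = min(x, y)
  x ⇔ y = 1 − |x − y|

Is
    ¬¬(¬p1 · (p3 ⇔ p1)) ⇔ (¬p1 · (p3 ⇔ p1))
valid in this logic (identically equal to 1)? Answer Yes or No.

At p1 = 2/5, p3 = 3/5, for instance:
¬p1 = ¬2/5 = 3/5
p3 ⇔ p1 = 3/5 ⇔ 2/5 = 4/5
¬p1 · (p3 ⇔ p1) = 3/5 · 4/5 = 3/5
¬(¬p1 · (p3 ⇔ p1)) = ¬3/5 = 2/5
¬¬(¬p1 · (p3 ⇔ p1)) = ¬2/5 = 3/5
¬¬(¬p1 · (p3 ⇔ p1)) ⇔ (¬p1 · (p3 ⇔ p1)) = 3/5 ⇔ 3/5 = 1
and checking the remaining 35 assignments likewise gives ≥ 1 in every case.

Yes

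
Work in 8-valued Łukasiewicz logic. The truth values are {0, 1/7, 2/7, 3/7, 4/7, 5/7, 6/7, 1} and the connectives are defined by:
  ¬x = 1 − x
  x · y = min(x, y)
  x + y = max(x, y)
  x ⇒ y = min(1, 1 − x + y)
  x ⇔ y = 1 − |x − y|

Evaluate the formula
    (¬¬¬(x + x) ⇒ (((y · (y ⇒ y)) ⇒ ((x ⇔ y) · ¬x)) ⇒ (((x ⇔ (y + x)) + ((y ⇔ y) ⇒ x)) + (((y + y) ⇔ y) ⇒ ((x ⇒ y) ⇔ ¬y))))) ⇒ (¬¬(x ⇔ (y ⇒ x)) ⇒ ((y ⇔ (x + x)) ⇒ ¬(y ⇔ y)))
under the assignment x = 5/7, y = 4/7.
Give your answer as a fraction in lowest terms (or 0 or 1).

3/7

x + x = 5/7 + 5/7 = 5/7
¬(x + x) = ¬5/7 = 2/7
¬¬(x + x) = ¬2/7 = 5/7
¬¬¬(x + x) = ¬5/7 = 2/7
y ⇒ y = 4/7 ⇒ 4/7 = 1
y · (y ⇒ y) = 4/7 · 1 = 4/7
x ⇔ y = 5/7 ⇔ 4/7 = 6/7
¬x = ¬5/7 = 2/7
(x ⇔ y) · ¬x = 6/7 · 2/7 = 2/7
(y · (y ⇒ y)) ⇒ ((x ⇔ y) · ¬x) = 4/7 ⇒ 2/7 = 5/7
y + x = 4/7 + 5/7 = 5/7
x ⇔ (y + x) = 5/7 ⇔ 5/7 = 1
y ⇔ y = 4/7 ⇔ 4/7 = 1
(y ⇔ y) ⇒ x = 1 ⇒ 5/7 = 5/7
(x ⇔ (y + x)) + ((y ⇔ y) ⇒ x) = 1 + 5/7 = 1
y + y = 4/7 + 4/7 = 4/7
(y + y) ⇔ y = 4/7 ⇔ 4/7 = 1
x ⇒ y = 5/7 ⇒ 4/7 = 6/7
¬y = ¬4/7 = 3/7
(x ⇒ y) ⇔ ¬y = 6/7 ⇔ 3/7 = 4/7
((y + y) ⇔ y) ⇒ ((x ⇒ y) ⇔ ¬y) = 1 ⇒ 4/7 = 4/7
((x ⇔ (y + x)) + ((y ⇔ y) ⇒ x)) + (((y + y) ⇔ y) ⇒ ((x ⇒ y) ⇔ ¬y)) = 1 + 4/7 = 1
((y · (y ⇒ y)) ⇒ ((x ⇔ y) · ¬x)) ⇒ (((x ⇔ (y + x)) + ((y ⇔ y) ⇒ x)) + (((y + y) ⇔ y) ⇒ ((x ⇒ y) ⇔ ¬y))) = 5/7 ⇒ 1 = 1
¬¬¬(x + x) ⇒ (((y · (y ⇒ y)) ⇒ ((x ⇔ y) · ¬x)) ⇒ (((x ⇔ (y + x)) + ((y ⇔ y) ⇒ x)) + (((y + y) ⇔ y) ⇒ ((x ⇒ y) ⇔ ¬y)))) = 2/7 ⇒ 1 = 1
y ⇒ x = 4/7 ⇒ 5/7 = 1
x ⇔ (y ⇒ x) = 5/7 ⇔ 1 = 5/7
¬(x ⇔ (y ⇒ x)) = ¬5/7 = 2/7
¬¬(x ⇔ (y ⇒ x)) = ¬2/7 = 5/7
x + x = 5/7 + 5/7 = 5/7
y ⇔ (x + x) = 4/7 ⇔ 5/7 = 6/7
y ⇔ y = 4/7 ⇔ 4/7 = 1
¬(y ⇔ y) = ¬1 = 0
(y ⇔ (x + x)) ⇒ ¬(y ⇔ y) = 6/7 ⇒ 0 = 1/7
¬¬(x ⇔ (y ⇒ x)) ⇒ ((y ⇔ (x + x)) ⇒ ¬(y ⇔ y)) = 5/7 ⇒ 1/7 = 3/7
(¬¬¬(x + x) ⇒ (((y · (y ⇒ y)) ⇒ ((x ⇔ y) · ¬x)) ⇒ (((x ⇔ (y + x)) + ((y ⇔ y) ⇒ x)) + (((y + y) ⇔ y) ⇒ ((x ⇒ y) ⇔ ¬y))))) ⇒ (¬¬(x ⇔ (y ⇒ x)) ⇒ ((y ⇔ (x + x)) ⇒ ¬(y ⇔ y))) = 1 ⇒ 3/7 = 3/7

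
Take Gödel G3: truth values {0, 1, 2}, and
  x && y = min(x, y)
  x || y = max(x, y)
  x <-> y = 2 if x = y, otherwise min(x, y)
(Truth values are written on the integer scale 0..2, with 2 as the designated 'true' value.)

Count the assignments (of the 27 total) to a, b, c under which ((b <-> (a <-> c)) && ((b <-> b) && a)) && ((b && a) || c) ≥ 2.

1

value 2: 1 assignment (counts)
value 1: 7 assignments
value 0: 19 assignments
So 1 of the 27 assignments meets the threshold.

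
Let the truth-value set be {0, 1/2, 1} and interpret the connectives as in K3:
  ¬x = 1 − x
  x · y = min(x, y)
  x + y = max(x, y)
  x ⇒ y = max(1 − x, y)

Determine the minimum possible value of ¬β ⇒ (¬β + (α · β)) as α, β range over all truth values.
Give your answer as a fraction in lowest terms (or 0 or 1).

Take α = 0, β = 1/2:
¬β = ¬1/2 = 1/2
¬β = ¬1/2 = 1/2
α · β = 0 · 1/2 = 0
¬β + (α · β) = 1/2 + 0 = 1/2
¬β ⇒ (¬β + (α · β)) = 1/2 ⇒ 1/2 = 1/2
No assignment yields a value below 1/2, so this is the minimum.

1/2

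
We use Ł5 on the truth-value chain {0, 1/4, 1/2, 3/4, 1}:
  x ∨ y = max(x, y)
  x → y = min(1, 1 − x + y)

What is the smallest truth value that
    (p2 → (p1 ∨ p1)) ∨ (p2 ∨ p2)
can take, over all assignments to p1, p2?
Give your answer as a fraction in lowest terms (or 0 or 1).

1/2

Take p1 = 0, p2 = 1/2:
p1 ∨ p1 = 0 ∨ 0 = 0
p2 → (p1 ∨ p1) = 1/2 → 0 = 1/2
p2 ∨ p2 = 1/2 ∨ 1/2 = 1/2
(p2 → (p1 ∨ p1)) ∨ (p2 ∨ p2) = 1/2 ∨ 1/2 = 1/2
No assignment yields a value below 1/2, so this is the minimum.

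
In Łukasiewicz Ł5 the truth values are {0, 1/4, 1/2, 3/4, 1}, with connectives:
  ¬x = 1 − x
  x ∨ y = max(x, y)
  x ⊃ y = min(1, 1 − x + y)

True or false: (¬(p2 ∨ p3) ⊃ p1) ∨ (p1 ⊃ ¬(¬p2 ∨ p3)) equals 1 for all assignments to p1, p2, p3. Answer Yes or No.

No

Counterexample: take p1 = 1/4, p2 = 0, p3 = 0.
p2 ∨ p3 = 0 ∨ 0 = 0
¬(p2 ∨ p3) = ¬0 = 1
¬(p2 ∨ p3) ⊃ p1 = 1 ⊃ 1/4 = 1/4
¬p2 = ¬0 = 1
¬p2 ∨ p3 = 1 ∨ 0 = 1
¬(¬p2 ∨ p3) = ¬1 = 0
p1 ⊃ ¬(¬p2 ∨ p3) = 1/4 ⊃ 0 = 3/4
(¬(p2 ∨ p3) ⊃ p1) ∨ (p1 ⊃ ¬(¬p2 ∨ p3)) = 1/4 ∨ 3/4 = 3/4
This gives 3/4 ≠ 1.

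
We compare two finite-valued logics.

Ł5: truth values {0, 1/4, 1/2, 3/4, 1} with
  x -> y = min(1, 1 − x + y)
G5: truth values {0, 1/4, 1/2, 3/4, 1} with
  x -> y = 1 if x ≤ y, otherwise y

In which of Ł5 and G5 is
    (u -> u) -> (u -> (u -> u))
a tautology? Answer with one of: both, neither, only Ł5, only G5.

In Ł5: every assignment gives 1 — tautology.
In G5: every assignment gives 1 — tautology.

both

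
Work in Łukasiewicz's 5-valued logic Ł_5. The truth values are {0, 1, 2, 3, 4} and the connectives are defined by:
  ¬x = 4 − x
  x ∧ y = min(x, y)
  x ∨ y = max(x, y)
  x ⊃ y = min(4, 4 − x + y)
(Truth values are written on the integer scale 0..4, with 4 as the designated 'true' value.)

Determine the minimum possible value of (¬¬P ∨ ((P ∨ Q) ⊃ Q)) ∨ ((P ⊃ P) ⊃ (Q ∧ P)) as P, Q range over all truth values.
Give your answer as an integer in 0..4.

Take P = 2, Q = 0:
¬P = ¬2 = 2
¬¬P = ¬2 = 2
P ∨ Q = 2 ∨ 0 = 2
(P ∨ Q) ⊃ Q = 2 ⊃ 0 = 2
¬¬P ∨ ((P ∨ Q) ⊃ Q) = 2 ∨ 2 = 2
P ⊃ P = 2 ⊃ 2 = 4
Q ∧ P = 0 ∧ 2 = 0
(P ⊃ P) ⊃ (Q ∧ P) = 4 ⊃ 0 = 0
(¬¬P ∨ ((P ∨ Q) ⊃ Q)) ∨ ((P ⊃ P) ⊃ (Q ∧ P)) = 2 ∨ 0 = 2
No assignment yields a value below 2, so this is the minimum.

2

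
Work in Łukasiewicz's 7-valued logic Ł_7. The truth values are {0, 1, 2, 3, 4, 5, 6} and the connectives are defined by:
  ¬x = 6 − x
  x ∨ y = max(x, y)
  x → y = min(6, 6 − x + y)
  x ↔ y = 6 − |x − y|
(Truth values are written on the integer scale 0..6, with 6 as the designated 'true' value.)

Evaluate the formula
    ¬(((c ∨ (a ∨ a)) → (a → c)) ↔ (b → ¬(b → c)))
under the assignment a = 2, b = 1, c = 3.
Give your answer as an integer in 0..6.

a ∨ a = 2 ∨ 2 = 2
c ∨ (a ∨ a) = 3 ∨ 2 = 3
a → c = 2 → 3 = 6
(c ∨ (a ∨ a)) → (a → c) = 3 → 6 = 6
b → c = 1 → 3 = 6
¬(b → c) = ¬6 = 0
b → ¬(b → c) = 1 → 0 = 5
((c ∨ (a ∨ a)) → (a → c)) ↔ (b → ¬(b → c)) = 6 ↔ 5 = 5
¬(((c ∨ (a ∨ a)) → (a → c)) ↔ (b → ¬(b → c))) = ¬5 = 1

1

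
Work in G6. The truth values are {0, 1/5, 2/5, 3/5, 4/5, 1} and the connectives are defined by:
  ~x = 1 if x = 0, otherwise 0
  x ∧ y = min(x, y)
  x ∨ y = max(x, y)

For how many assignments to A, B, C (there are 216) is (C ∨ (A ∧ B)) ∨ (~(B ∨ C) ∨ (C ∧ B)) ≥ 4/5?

94

value 1: 47 assignments (counts)
value 4/5: 47 assignments (counts)
value 3/5: 47 assignments
value 2/5: 41 assignments
value 1/5: 29 assignments
value 0: 5 assignments
So 94 of the 216 assignments meet the threshold.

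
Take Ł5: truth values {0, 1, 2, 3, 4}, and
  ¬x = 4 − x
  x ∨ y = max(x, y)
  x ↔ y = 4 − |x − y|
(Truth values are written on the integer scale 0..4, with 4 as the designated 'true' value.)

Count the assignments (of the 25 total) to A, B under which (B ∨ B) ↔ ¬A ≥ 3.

13

value 4: 5 assignments (counts)
value 3: 8 assignments (counts)
value 2: 6 assignments
value 1: 4 assignments
value 0: 2 assignments
So 13 of the 25 assignments meet the threshold.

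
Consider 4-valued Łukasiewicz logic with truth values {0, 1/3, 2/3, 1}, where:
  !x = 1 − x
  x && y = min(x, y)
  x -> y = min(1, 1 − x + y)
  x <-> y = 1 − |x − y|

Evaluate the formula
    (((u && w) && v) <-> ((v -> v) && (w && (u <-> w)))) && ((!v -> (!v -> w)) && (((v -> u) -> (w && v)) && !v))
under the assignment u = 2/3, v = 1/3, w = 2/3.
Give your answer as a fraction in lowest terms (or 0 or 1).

u && w = 2/3 && 2/3 = 2/3
(u && w) && v = 2/3 && 1/3 = 1/3
v -> v = 1/3 -> 1/3 = 1
u <-> w = 2/3 <-> 2/3 = 1
w && (u <-> w) = 2/3 && 1 = 2/3
(v -> v) && (w && (u <-> w)) = 1 && 2/3 = 2/3
((u && w) && v) <-> ((v -> v) && (w && (u <-> w))) = 1/3 <-> 2/3 = 2/3
!v = !1/3 = 2/3
!v = !1/3 = 2/3
!v -> w = 2/3 -> 2/3 = 1
!v -> (!v -> w) = 2/3 -> 1 = 1
v -> u = 1/3 -> 2/3 = 1
w && v = 2/3 && 1/3 = 1/3
(v -> u) -> (w && v) = 1 -> 1/3 = 1/3
!v = !1/3 = 2/3
((v -> u) -> (w && v)) && !v = 1/3 && 2/3 = 1/3
(!v -> (!v -> w)) && (((v -> u) -> (w && v)) && !v) = 1 && 1/3 = 1/3
(((u && w) && v) <-> ((v -> v) && (w && (u <-> w)))) && ((!v -> (!v -> w)) && (((v -> u) -> (w && v)) && !v)) = 2/3 && 1/3 = 1/3

1/3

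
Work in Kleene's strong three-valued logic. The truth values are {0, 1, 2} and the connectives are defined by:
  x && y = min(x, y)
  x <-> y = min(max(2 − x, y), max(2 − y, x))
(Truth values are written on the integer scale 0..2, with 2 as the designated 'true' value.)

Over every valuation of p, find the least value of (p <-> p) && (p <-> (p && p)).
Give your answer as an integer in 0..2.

1

Take p = 1:
p <-> p = 1 <-> 1 = 1
p && p = 1 && 1 = 1
p <-> (p && p) = 1 <-> 1 = 1
(p <-> p) && (p <-> (p && p)) = 1 && 1 = 1
No assignment yields a value below 1, so this is the minimum.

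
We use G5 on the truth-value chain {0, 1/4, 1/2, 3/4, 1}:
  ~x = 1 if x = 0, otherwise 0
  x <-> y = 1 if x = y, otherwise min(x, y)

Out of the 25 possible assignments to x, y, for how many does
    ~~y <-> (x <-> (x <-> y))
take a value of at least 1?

value 1: 16 assignments (counts)
value 3/4: 2 assignments
value 1/2: 3 assignments
value 1/4: 4 assignments
So 16 of the 25 assignments meet the threshold.

16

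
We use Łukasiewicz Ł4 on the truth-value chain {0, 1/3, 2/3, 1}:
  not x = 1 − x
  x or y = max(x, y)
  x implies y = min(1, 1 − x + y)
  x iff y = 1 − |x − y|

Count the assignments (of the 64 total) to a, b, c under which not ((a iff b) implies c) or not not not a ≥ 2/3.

39

value 1: 19 assignments (counts)
value 2/3: 20 assignments (counts)
value 1/3: 15 assignments
value 0: 10 assignments
So 39 of the 64 assignments meet the threshold.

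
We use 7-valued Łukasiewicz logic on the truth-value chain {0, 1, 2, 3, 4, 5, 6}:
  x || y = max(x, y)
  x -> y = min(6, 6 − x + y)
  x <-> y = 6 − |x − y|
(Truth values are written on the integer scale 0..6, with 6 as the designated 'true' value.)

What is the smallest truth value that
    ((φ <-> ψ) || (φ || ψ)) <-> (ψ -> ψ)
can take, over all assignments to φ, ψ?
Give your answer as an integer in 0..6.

3

Take φ = 0, ψ = 3:
φ <-> ψ = 0 <-> 3 = 3
φ || ψ = 0 || 3 = 3
(φ <-> ψ) || (φ || ψ) = 3 || 3 = 3
ψ -> ψ = 3 -> 3 = 6
((φ <-> ψ) || (φ || ψ)) <-> (ψ -> ψ) = 3 <-> 6 = 3
No assignment yields a value below 3, so this is the minimum.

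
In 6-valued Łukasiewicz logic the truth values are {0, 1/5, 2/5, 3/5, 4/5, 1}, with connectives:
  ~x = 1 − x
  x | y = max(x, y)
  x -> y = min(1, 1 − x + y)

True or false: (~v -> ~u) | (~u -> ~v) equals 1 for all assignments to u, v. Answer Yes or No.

At u = 4/5, v = 2/5, for instance:
~v = ~2/5 = 3/5
~u = ~4/5 = 1/5
~v -> ~u = 3/5 -> 1/5 = 3/5
~u -> ~v = 1/5 -> 3/5 = 1
(~v -> ~u) | (~u -> ~v) = 3/5 | 1 = 1
and checking the remaining 35 assignments likewise gives ≥ 1 in every case.

Yes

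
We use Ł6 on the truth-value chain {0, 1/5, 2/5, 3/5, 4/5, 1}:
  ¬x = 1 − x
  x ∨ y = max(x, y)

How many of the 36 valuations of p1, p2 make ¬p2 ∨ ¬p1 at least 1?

11

value 1: 11 assignments (counts)
value 4/5: 9 assignments
value 3/5: 7 assignments
value 2/5: 5 assignments
value 1/5: 3 assignments
value 0: 1 assignment
So 11 of the 36 assignments meet the threshold.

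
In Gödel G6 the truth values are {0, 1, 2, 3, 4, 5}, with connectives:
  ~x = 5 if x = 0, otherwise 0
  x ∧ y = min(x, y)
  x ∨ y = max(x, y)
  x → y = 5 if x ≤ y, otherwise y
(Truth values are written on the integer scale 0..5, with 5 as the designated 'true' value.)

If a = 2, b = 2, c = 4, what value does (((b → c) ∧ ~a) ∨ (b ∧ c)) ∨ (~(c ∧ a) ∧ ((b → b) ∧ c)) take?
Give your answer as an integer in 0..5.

2

b → c = 2 → 4 = 5
~a = ~2 = 0
(b → c) ∧ ~a = 5 ∧ 0 = 0
b ∧ c = 2 ∧ 4 = 2
((b → c) ∧ ~a) ∨ (b ∧ c) = 0 ∨ 2 = 2
c ∧ a = 4 ∧ 2 = 2
~(c ∧ a) = ~2 = 0
b → b = 2 → 2 = 5
(b → b) ∧ c = 5 ∧ 4 = 4
~(c ∧ a) ∧ ((b → b) ∧ c) = 0 ∧ 4 = 0
(((b → c) ∧ ~a) ∨ (b ∧ c)) ∨ (~(c ∧ a) ∧ ((b → b) ∧ c)) = 2 ∨ 0 = 2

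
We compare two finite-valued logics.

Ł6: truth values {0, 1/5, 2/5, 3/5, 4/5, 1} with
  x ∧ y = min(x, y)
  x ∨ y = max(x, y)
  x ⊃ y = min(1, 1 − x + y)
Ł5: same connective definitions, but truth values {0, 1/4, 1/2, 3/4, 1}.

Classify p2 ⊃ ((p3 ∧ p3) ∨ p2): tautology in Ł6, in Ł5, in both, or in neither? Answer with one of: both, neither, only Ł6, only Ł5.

both

In Ł6: every assignment gives 1 — tautology.
In Ł5: every assignment gives 1 — tautology.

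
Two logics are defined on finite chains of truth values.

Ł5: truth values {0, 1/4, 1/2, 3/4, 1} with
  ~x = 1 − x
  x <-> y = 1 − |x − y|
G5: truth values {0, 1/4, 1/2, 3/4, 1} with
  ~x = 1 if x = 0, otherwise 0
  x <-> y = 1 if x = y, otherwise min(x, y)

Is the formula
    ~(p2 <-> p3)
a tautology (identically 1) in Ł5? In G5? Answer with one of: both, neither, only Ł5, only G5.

In Ł5: at p2 = 0, p3 = 0 the value is 0 — not a tautology.
In G5: at p2 = 0, p3 = 0 the value is 0 — not a tautology.

neither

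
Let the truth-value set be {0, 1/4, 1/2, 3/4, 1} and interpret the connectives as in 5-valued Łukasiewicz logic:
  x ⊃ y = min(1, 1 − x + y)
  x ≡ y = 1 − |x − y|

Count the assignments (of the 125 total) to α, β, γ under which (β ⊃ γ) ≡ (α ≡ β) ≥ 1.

value 1: 29 assignments (counts)
value 3/4: 44 assignments
value 1/2: 29 assignments
value 1/4: 16 assignments
value 0: 7 assignments
So 29 of the 125 assignments meet the threshold.

29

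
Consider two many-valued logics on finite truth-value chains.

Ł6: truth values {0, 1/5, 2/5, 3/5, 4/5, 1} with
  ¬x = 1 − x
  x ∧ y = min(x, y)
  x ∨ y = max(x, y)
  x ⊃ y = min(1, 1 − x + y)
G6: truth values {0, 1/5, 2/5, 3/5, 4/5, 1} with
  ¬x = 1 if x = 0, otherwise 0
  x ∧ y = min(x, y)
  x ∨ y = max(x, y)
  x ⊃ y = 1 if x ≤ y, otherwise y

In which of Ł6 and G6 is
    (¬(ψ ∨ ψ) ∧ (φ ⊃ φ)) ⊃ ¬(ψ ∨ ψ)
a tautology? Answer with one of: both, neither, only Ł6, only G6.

both

In Ł6: every assignment gives 1 — tautology.
In G6: every assignment gives 1 — tautology.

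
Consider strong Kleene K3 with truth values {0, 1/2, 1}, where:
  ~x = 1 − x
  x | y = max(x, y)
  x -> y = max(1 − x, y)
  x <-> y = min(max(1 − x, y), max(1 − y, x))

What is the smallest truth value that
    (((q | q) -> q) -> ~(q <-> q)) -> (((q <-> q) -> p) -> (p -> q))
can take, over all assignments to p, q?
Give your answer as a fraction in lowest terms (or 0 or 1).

1/2

Take p = 1/2, q = 1/2:
q | q = 1/2 | 1/2 = 1/2
(q | q) -> q = 1/2 -> 1/2 = 1/2
q <-> q = 1/2 <-> 1/2 = 1/2
~(q <-> q) = ~1/2 = 1/2
((q | q) -> q) -> ~(q <-> q) = 1/2 -> 1/2 = 1/2
q <-> q = 1/2 <-> 1/2 = 1/2
(q <-> q) -> p = 1/2 -> 1/2 = 1/2
p -> q = 1/2 -> 1/2 = 1/2
((q <-> q) -> p) -> (p -> q) = 1/2 -> 1/2 = 1/2
(((q | q) -> q) -> ~(q <-> q)) -> (((q <-> q) -> p) -> (p -> q)) = 1/2 -> 1/2 = 1/2
No assignment yields a value below 1/2, so this is the minimum.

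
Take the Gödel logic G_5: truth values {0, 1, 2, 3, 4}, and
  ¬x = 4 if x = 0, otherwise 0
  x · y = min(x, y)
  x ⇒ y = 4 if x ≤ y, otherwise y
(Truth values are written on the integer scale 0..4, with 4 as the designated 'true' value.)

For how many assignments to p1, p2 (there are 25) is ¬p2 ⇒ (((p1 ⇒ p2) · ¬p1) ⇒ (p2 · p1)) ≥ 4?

value 4: 24 assignments (counts)
value 0: 1 assignment
So 24 of the 25 assignments meet the threshold.

24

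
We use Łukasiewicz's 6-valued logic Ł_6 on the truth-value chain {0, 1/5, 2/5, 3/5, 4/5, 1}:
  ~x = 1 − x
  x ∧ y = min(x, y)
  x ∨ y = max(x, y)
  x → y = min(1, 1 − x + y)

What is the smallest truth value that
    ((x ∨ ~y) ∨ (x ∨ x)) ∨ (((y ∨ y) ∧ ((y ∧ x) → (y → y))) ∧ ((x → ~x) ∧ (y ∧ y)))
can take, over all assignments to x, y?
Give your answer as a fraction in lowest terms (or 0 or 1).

Take x = 0, y = 2/5:
~y = ~2/5 = 3/5
x ∨ ~y = 0 ∨ 3/5 = 3/5
x ∨ x = 0 ∨ 0 = 0
(x ∨ ~y) ∨ (x ∨ x) = 3/5 ∨ 0 = 3/5
y ∨ y = 2/5 ∨ 2/5 = 2/5
y ∧ x = 2/5 ∧ 0 = 0
y → y = 2/5 → 2/5 = 1
(y ∧ x) → (y → y) = 0 → 1 = 1
(y ∨ y) ∧ ((y ∧ x) → (y → y)) = 2/5 ∧ 1 = 2/5
~x = ~0 = 1
x → ~x = 0 → 1 = 1
y ∧ y = 2/5 ∧ 2/5 = 2/5
(x → ~x) ∧ (y ∧ y) = 1 ∧ 2/5 = 2/5
((y ∨ y) ∧ ((y ∧ x) → (y → y))) ∧ ((x → ~x) ∧ (y ∧ y)) = 2/5 ∧ 2/5 = 2/5
((x ∨ ~y) ∨ (x ∨ x)) ∨ (((y ∨ y) ∧ ((y ∧ x) → (y → y))) ∧ ((x → ~x) ∧ (y ∧ y))) = 3/5 ∨ 2/5 = 3/5
No assignment yields a value below 3/5, so this is the minimum.

3/5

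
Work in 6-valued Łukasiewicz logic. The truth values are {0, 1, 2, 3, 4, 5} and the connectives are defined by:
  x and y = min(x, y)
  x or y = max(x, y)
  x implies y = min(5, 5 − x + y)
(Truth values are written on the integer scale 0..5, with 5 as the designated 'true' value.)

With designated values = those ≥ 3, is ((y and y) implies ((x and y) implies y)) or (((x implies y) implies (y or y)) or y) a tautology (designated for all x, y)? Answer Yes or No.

At x = 4, y = 0, for instance:
y and y = 0 and 0 = 0
x and y = 4 and 0 = 0
(x and y) implies y = 0 implies 0 = 5
(y and y) implies ((x and y) implies y) = 0 implies 5 = 5
x implies y = 4 implies 0 = 1
y or y = 0 or 0 = 0
(x implies y) implies (y or y) = 1 implies 0 = 4
((x implies y) implies (y or y)) or y = 4 or 0 = 4
((y and y) implies ((x and y) implies y)) or (((x implies y) implies (y or y)) or y) = 5 or 4 = 5
and checking the remaining 35 assignments likewise gives ≥ 3 in every case.

Yes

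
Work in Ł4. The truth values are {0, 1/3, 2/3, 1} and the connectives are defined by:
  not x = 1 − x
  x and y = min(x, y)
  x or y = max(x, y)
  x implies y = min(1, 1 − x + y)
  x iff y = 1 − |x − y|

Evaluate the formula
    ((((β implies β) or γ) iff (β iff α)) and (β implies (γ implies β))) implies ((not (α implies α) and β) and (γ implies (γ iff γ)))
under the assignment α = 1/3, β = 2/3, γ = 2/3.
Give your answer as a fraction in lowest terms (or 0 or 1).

β implies β = 2/3 implies 2/3 = 1
(β implies β) or γ = 1 or 2/3 = 1
β iff α = 2/3 iff 1/3 = 2/3
((β implies β) or γ) iff (β iff α) = 1 iff 2/3 = 2/3
γ implies β = 2/3 implies 2/3 = 1
β implies (γ implies β) = 2/3 implies 1 = 1
(((β implies β) or γ) iff (β iff α)) and (β implies (γ implies β)) = 2/3 and 1 = 2/3
α implies α = 1/3 implies 1/3 = 1
not (α implies α) = not 1 = 0
not (α implies α) and β = 0 and 2/3 = 0
γ iff γ = 2/3 iff 2/3 = 1
γ implies (γ iff γ) = 2/3 implies 1 = 1
(not (α implies α) and β) and (γ implies (γ iff γ)) = 0 and 1 = 0
((((β implies β) or γ) iff (β iff α)) and (β implies (γ implies β))) implies ((not (α implies α) and β) and (γ implies (γ iff γ))) = 2/3 implies 0 = 1/3

1/3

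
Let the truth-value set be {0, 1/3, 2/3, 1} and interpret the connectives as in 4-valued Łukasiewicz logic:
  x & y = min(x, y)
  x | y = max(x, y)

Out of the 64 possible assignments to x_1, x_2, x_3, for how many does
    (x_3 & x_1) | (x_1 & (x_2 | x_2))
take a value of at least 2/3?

value 1: 7 assignments (counts)
value 2/3: 17 assignments (counts)
value 1/3: 21 assignments
value 0: 19 assignments
So 24 of the 64 assignments meet the threshold.

24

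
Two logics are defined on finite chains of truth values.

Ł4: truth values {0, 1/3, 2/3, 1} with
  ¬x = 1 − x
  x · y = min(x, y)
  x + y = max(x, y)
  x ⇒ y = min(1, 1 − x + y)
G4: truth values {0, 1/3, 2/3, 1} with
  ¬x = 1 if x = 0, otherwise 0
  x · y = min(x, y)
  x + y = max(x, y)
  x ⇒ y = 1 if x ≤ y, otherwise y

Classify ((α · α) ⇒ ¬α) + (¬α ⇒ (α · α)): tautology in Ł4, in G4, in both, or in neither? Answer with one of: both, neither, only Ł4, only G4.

In Ł4: every assignment gives 1 — tautology.
In G4: every assignment gives 1 — tautology.

both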